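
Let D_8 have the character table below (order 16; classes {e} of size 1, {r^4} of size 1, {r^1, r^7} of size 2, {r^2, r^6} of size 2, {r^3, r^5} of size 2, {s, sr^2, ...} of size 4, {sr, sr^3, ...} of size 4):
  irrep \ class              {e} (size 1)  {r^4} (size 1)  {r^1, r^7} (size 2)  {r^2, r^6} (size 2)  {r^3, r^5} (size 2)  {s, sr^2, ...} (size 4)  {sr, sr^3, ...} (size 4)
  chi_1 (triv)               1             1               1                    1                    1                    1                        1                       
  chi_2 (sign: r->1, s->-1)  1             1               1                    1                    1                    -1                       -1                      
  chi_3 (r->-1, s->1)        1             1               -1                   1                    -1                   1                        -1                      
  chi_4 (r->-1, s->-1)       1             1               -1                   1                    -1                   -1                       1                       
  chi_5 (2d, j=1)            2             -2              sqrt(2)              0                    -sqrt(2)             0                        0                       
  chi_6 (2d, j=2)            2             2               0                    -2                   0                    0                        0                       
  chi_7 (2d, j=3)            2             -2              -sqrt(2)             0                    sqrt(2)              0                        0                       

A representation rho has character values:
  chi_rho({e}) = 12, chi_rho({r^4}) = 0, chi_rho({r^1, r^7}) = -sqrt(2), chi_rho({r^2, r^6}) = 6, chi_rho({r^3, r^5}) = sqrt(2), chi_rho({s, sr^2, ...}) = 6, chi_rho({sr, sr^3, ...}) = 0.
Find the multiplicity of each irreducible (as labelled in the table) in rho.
Multiplicities: chi_1: 3, chi_2: 0, chi_3: 3, chi_4: 0, chi_5: 1, chi_6: 0, chi_7: 2.

Justification: Use <chi_rho, chi> = (1/|G|) sum_C |C| * chi_rho(C) * conj(chi(C)) with |G| = 16 for each irreducible chi in the table:
  <chi_rho, chi_1> = (1/16)[1*(12)*conj(1) + 1*(0)*conj(1) + 2*(-sqrt(2))*conj(1) + 2*(6)*conj(1) + 2*(sqrt(2))*conj(1) + 4*(6)*conj(1) + 4*(0)*conj(1)]
      = (1/16)[(12) + (0) + (-2*sqrt(2)) + (12) + (2*sqrt(2)) + (24) + (0)] = 48/16 = 3
  <chi_rho, chi_2> = (1/16)[1*(12)*conj(1) + 1*(0)*conj(1) + 2*(-sqrt(2))*conj(1) + 2*(6)*conj(1) + 2*(sqrt(2))*conj(1) + 4*(6)*conj(-1) + 4*(0)*conj(-1)]
      = (1/16)[(12) + (0) + (-2*sqrt(2)) + (12) + (2*sqrt(2)) + (-24) + (0)] = 0/16 = 0
  <chi_rho, chi_3> = (1/16)[1*(12)*conj(1) + 1*(0)*conj(1) + 2*(-sqrt(2))*conj(-1) + 2*(6)*conj(1) + 2*(sqrt(2))*conj(-1) + 4*(6)*conj(1) + 4*(0)*conj(-1)]
      = (1/16)[(12) + (0) + (2*sqrt(2)) + (12) + (-2*sqrt(2)) + (24) + (0)] = 48/16 = 3
  <chi_rho, chi_4> = (1/16)[1*(12)*conj(1) + 1*(0)*conj(1) + 2*(-sqrt(2))*conj(-1) + 2*(6)*conj(1) + 2*(sqrt(2))*conj(-1) + 4*(6)*conj(-1) + 4*(0)*conj(1)]
      = (1/16)[(12) + (0) + (2*sqrt(2)) + (12) + (-2*sqrt(2)) + (-24) + (0)] = 0/16 = 0
  <chi_rho, chi_5> = (1/16)[1*(12)*conj(2) + 1*(0)*conj(-2) + 2*(-sqrt(2))*conj(sqrt(2)) + 2*(6)*conj(0) + 2*(sqrt(2))*conj(-sqrt(2)) + 4*(6)*conj(0) + 4*(0)*conj(0)]
      = (1/16)[(24) + (0) + (-4) + (0) + (-4) + (0) + (0)] = 16/16 = 1
  <chi_rho, chi_6> = (1/16)[1*(12)*conj(2) + 1*(0)*conj(2) + 2*(-sqrt(2))*conj(0) + 2*(6)*conj(-2) + 2*(sqrt(2))*conj(0) + 4*(6)*conj(0) + 4*(0)*conj(0)]
      = (1/16)[(24) + (0) + (0) + (-24) + (0) + (0) + (0)] = 0/16 = 0
  <chi_rho, chi_7> = (1/16)[1*(12)*conj(2) + 1*(0)*conj(-2) + 2*(-sqrt(2))*conj(-sqrt(2)) + 2*(6)*conj(0) + 2*(sqrt(2))*conj(sqrt(2)) + 4*(6)*conj(0) + 4*(0)*conj(0)]
      = (1/16)[(24) + (0) + (4) + (0) + (4) + (0) + (0)] = 32/16 = 2
Dimension check: dim(rho) = sum (mult * dim) = 3*1 + 0*1 + 3*1 + 0*1 + 1*2 + 0*2 + 2*2 = 12 = chi_rho(e) = 12.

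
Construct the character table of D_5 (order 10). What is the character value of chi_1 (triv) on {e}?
Conjugacy classes: {e} of size 1, {r^1, r^4} of size 2, {r^2, r^3} of size 2, {s, sr, ..., sr^4} of size 5.
Character table:
  irrep \ class              {e} (size 1)  {r^1, r^4} (size 2)  {r^2, r^3} (size 2)  {s, sr, ..., sr^4} (size 5)
  chi_1 (triv)               1             1                    1                    1                          
  chi_2 (sign: r->1, s->-1)  1             1                    1                    -1                         
  chi_3 (2d, j=1)            2             -1/2 + sqrt(5)/2     -sqrt(5)/2 - 1/2     0                          
  chi_4 (2d, j=2)            2             -sqrt(5)/2 - 1/2     -1/2 + sqrt(5)/2     0                          

Spot check: chi_1 (triv) on {e} = 1.

Argument: D_5 has order 2*5 = 10 with 4 conjugacy classes, hence 4 irreducibles. Sum of squared dims 1 + 1 + 4 + 4 = 10 = |G|. Linear characters come from the abelianisation; the 2-dimensional irreps have character r^k -> 2*cos(2*pi*j*k/5), reflections -> 0.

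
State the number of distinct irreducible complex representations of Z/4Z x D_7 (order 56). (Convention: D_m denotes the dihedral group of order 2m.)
20

Details: The number of irreducible complex representations of a finite group equals its number of conjugacy classes. For a direct product, #classes(G x H) = #classes(G) * #classes(H). Z/4Z has 4 classes (abelian), D_7 has 5 classes, so 4 * 5 = 20, so Z/4Z x D_7 (order 56) has exactly 20 irreducible complex representations.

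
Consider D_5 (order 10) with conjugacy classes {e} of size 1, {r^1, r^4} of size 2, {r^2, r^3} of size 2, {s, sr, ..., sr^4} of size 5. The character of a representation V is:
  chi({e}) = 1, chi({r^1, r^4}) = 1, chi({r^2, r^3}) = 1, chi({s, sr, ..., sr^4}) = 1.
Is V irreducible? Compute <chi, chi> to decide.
Irreducible: <chi, chi> = 1.

Reasoning: <chi, chi> = (1/|G|) sum_C |C| * |chi(C)|^2 = (1/10)[1*|1|^2 + 2*|1|^2 + 2*|1|^2 + 5*|1|^2]
  = (1/10)[(1) + (2) + (2) + (5)] = 10/10 = 1.
A character is irreducible iff <chi, chi> = 1, so this representation is irreducible.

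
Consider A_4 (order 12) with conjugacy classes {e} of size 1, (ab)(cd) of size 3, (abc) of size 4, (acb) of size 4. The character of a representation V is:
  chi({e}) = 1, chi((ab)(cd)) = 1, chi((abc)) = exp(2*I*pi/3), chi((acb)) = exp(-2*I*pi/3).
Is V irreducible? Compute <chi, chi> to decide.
Irreducible: <chi, chi> = 1.

Justification: <chi, chi> = (1/|G|) sum_C |C| * |chi(C)|^2 = (1/12)[1*|1|^2 + 3*|1|^2 + 4*|exp(2*I*pi/3)|^2 + 4*|exp(-2*I*pi/3)|^2]
  = (1/12)[(1) + (3) + (4) + (4)] = 12/12 = 1.
(Exp terms are combined using exp(i*s)*conj(exp(i*t)) = exp(i*(s-t)), and sums of them are collapsed using the identity that for every m > 1 the m distinct m-th roots of unity sum to 0, e.g. 1 + exp(2*I*pi/3) + exp(-2*I*pi/3) = 0.)
A character is irreducible iff <chi, chi> = 1, so this representation is irreducible.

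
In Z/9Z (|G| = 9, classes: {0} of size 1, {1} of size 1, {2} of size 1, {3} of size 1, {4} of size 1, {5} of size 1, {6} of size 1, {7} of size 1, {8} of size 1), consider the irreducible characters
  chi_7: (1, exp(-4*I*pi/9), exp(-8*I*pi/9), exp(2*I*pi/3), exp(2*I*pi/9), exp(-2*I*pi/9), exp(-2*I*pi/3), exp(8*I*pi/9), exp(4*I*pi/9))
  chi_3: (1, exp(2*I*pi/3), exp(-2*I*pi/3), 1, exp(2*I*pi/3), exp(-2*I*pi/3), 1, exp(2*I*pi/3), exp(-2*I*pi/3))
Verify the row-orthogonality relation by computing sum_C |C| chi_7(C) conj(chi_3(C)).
Sum = 0; so <chi_7, chi_3> = 0 (distinct irreducibles are orthogonal).

Derivation: Compute term by term over conjugacy classes (|C| * chi_7(C) * conj(chi_3(C))):
  1*(1)*conj(1) + 1*(exp(-4*I*pi/9))*conj(exp(2*I*pi/3)) + 1*(exp(-8*I*pi/9))*conj(exp(-2*I*pi/3)) + 1*(exp(2*I*pi/3))*conj(1) + 1*(exp(2*I*pi/9))*conj(exp(2*I*pi/3)) + 1*(exp(-2*I*pi/9))*conj(exp(-2*I*pi/3)) + 1*(exp(-2*I*pi/3))*conj(1) + 1*(exp(8*I*pi/9))*conj(exp(2*I*pi/3)) + 1*(exp(4*I*pi/9))*conj(exp(-2*I*pi/3))
  = (1) + (exp(8*I*pi/9)) + (exp(-2*I*pi/9)) + (exp(2*I*pi/3)) + (exp(-4*I*pi/9)) + (exp(4*I*pi/9)) + (exp(-2*I*pi/3)) + (exp(2*I*pi/9)) + (exp(-8*I*pi/9))
  = 0.
(Exp terms are combined using exp(i*s)*conj(exp(i*t)) = exp(i*(s-t)), and sums of them are collapsed using the identity that for every m > 1 the m distinct m-th roots of unity sum to 0, e.g. 1 + exp(2*I*pi/3) + exp(-2*I*pi/3) = 0.)
Dividing by |G| = 9 gives 0/9 = 0, matching the row-orthogonality relation <chi_7, chi_3> = [chi_7 = chi_3].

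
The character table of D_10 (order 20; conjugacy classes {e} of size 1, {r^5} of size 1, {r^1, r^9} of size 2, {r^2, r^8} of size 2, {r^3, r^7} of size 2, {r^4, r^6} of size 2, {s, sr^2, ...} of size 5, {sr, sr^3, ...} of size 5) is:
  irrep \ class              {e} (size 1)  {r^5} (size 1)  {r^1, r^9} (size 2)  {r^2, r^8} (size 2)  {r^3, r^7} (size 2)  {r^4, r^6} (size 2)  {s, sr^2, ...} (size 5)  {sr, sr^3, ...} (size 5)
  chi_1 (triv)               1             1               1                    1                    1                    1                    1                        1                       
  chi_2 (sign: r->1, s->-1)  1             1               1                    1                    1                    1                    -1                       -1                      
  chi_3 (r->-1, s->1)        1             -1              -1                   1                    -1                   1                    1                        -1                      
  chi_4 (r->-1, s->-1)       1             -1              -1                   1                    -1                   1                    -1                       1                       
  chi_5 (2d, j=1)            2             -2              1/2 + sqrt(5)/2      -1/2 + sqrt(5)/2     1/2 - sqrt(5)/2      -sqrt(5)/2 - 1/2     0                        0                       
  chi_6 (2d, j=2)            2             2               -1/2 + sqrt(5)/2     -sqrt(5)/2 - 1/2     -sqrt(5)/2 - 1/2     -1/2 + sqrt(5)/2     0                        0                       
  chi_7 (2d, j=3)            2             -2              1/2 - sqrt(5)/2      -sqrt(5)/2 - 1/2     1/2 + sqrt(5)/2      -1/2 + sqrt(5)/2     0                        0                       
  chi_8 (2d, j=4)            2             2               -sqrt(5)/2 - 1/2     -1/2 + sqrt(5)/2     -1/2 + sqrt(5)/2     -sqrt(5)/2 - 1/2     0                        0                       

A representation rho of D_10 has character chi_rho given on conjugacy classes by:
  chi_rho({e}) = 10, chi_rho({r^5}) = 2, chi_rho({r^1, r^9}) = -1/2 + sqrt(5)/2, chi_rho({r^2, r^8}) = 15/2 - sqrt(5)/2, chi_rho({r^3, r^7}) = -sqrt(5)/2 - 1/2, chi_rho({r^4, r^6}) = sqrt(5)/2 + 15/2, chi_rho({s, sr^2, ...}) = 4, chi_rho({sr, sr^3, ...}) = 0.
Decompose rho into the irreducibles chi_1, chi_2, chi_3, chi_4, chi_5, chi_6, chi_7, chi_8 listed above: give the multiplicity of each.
Multiplicities: chi_1: 3, chi_2: 1, chi_3: 3, chi_4: 1, chi_5: 0, chi_6: 1, chi_7: 0, chi_8: 0.

Working: Use <chi_rho, chi> = (1/|G|) sum_C |C| * chi_rho(C) * conj(chi(C)) with |G| = 20 for each irreducible chi in the table:
  <chi_rho, chi_1> = (1/20)[1*(10)*conj(1) + 1*(2)*conj(1) + 2*(-1/2 + sqrt(5)/2)*conj(1) + 2*(15/2 - sqrt(5)/2)*conj(1) + 2*(-sqrt(5)/2 - 1/2)*conj(1) + 2*(sqrt(5)/2 + 15/2)*conj(1) + 5*(4)*conj(1) + 5*(0)*conj(1)]
      = (1/20)[(10) + (2) + (-1 + sqrt(5)) + (15 - sqrt(5)) + (-sqrt(5) - 1) + (sqrt(5) + 15) + (20) + (0)] = 60/20 = 3
  <chi_rho, chi_2> = (1/20)[1*(10)*conj(1) + 1*(2)*conj(1) + 2*(-1/2 + sqrt(5)/2)*conj(1) + 2*(15/2 - sqrt(5)/2)*conj(1) + 2*(-sqrt(5)/2 - 1/2)*conj(1) + 2*(sqrt(5)/2 + 15/2)*conj(1) + 5*(4)*conj(-1) + 5*(0)*conj(-1)]
      = (1/20)[(10) + (2) + (-1 + sqrt(5)) + (15 - sqrt(5)) + (-sqrt(5) - 1) + (sqrt(5) + 15) + (-20) + (0)] = 20/20 = 1
  <chi_rho, chi_3> = (1/20)[1*(10)*conj(1) + 1*(2)*conj(-1) + 2*(-1/2 + sqrt(5)/2)*conj(-1) + 2*(15/2 - sqrt(5)/2)*conj(1) + 2*(-sqrt(5)/2 - 1/2)*conj(-1) + 2*(sqrt(5)/2 + 15/2)*conj(1) + 5*(4)*conj(1) + 5*(0)*conj(-1)]
      = (1/20)[(10) + (-2) + (1 - sqrt(5)) + (15 - sqrt(5)) + (1 + sqrt(5)) + (sqrt(5) + 15) + (20) + (0)] = 60/20 = 3
  <chi_rho, chi_4> = (1/20)[1*(10)*conj(1) + 1*(2)*conj(-1) + 2*(-1/2 + sqrt(5)/2)*conj(-1) + 2*(15/2 - sqrt(5)/2)*conj(1) + 2*(-sqrt(5)/2 - 1/2)*conj(-1) + 2*(sqrt(5)/2 + 15/2)*conj(1) + 5*(4)*conj(-1) + 5*(0)*conj(1)]
      = (1/20)[(10) + (-2) + (1 - sqrt(5)) + (15 - sqrt(5)) + (1 + sqrt(5)) + (sqrt(5) + 15) + (-20) + (0)] = 20/20 = 1
  <chi_rho, chi_5> = (1/20)[1*(10)*conj(2) + 1*(2)*conj(-2) + 2*(-1/2 + sqrt(5)/2)*conj(1/2 + sqrt(5)/2) + 2*(15/2 - sqrt(5)/2)*conj(-1/2 + sqrt(5)/2) + 2*(-sqrt(5)/2 - 1/2)*conj(1/2 - sqrt(5)/2) + 2*(sqrt(5)/2 + 15/2)*conj(-sqrt(5)/2 - 1/2) + 5*(4)*conj(0) + 5*(0)*conj(0)]
      = (1/20)[(20) + (-4) + (2) + (-10 + 8*sqrt(5)) + (2) + (-8*sqrt(5) - 10) + (0) + (0)] = 0/20 = 0
  <chi_rho, chi_6> = (1/20)[1*(10)*conj(2) + 1*(2)*conj(2) + 2*(-1/2 + sqrt(5)/2)*conj(-1/2 + sqrt(5)/2) + 2*(15/2 - sqrt(5)/2)*conj(-sqrt(5)/2 - 1/2) + 2*(-sqrt(5)/2 - 1/2)*conj(-sqrt(5)/2 - 1/2) + 2*(sqrt(5)/2 + 15/2)*conj(-1/2 + sqrt(5)/2) + 5*(4)*conj(0) + 5*(0)*conj(0)]
      = (1/20)[(20) + (4) + (3 - sqrt(5)) + (-7*sqrt(5) - 5) + (sqrt(5) + 3) + (-5 + 7*sqrt(5)) + (0) + (0)] = 20/20 = 1
  <chi_rho, chi_7> = (1/20)[1*(10)*conj(2) + 1*(2)*conj(-2) + 2*(-1/2 + sqrt(5)/2)*conj(1/2 - sqrt(5)/2) + 2*(15/2 - sqrt(5)/2)*conj(-sqrt(5)/2 - 1/2) + 2*(-sqrt(5)/2 - 1/2)*conj(1/2 + sqrt(5)/2) + 2*(sqrt(5)/2 + 15/2)*conj(-1/2 + sqrt(5)/2) + 5*(4)*conj(0) + 5*(0)*conj(0)]
      = (1/20)[(20) + (-4) + (-3 + sqrt(5)) + (-7*sqrt(5) - 5) + (-3 - sqrt(5)) + (-5 + 7*sqrt(5)) + (0) + (0)] = 0/20 = 0
  <chi_rho, chi_8> = (1/20)[1*(10)*conj(2) + 1*(2)*conj(2) + 2*(-1/2 + sqrt(5)/2)*conj(-sqrt(5)/2 - 1/2) + 2*(15/2 - sqrt(5)/2)*conj(-1/2 + sqrt(5)/2) + 2*(-sqrt(5)/2 - 1/2)*conj(-1/2 + sqrt(5)/2) + 2*(sqrt(5)/2 + 15/2)*conj(-sqrt(5)/2 - 1/2) + 5*(4)*conj(0) + 5*(0)*conj(0)]
      = (1/20)[(20) + (4) + (-2) + (-10 + 8*sqrt(5)) + (-2) + (-8*sqrt(5) - 10) + (0) + (0)] = 0/20 = 0
Dimension check: dim(rho) = sum (mult * dim) = 3*1 + 1*1 + 3*1 + 1*1 + 0*2 + 1*2 + 0*2 + 0*2 = 10 = chi_rho(e) = 10.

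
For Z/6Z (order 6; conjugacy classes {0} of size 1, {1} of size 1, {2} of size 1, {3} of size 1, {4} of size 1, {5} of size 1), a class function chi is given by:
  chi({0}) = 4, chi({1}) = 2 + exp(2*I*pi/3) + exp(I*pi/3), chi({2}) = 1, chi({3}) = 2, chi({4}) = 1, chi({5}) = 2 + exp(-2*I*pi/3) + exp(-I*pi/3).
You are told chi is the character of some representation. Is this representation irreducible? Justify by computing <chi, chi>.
Not irreducible (reducible): <chi, chi> = 6 > 1.

Details: <chi, chi> = (1/|G|) sum_C |C| * |chi(C)|^2 = (1/6)[1*|4|^2 + 1*|2 + exp(2*I*pi/3) + exp(I*pi/3)|^2 + 1*|1|^2 + 1*|2|^2 + 1*|1|^2 + 1*|2 + exp(-2*I*pi/3) + exp(-I*pi/3)|^2]
  = (1/6)[(16) + (7) + (1) + (4) + (1) + (7)] = 36/6 = 6.
(Exp terms are combined using exp(i*s)*conj(exp(i*t)) = exp(i*(s-t)), and sums of them are collapsed using the identity that for every m > 1 the m distinct m-th roots of unity sum to 0, e.g. 1 + exp(2*I*pi/3) + exp(-2*I*pi/3) = 0.)
A character is irreducible iff <chi, chi> = 1, so this representation is reducible.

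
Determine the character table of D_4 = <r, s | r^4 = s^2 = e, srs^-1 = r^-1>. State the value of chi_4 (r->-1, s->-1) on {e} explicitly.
Conjugacy classes: {e} of size 1, {r^2} of size 1, {r^1, r^3} of size 2, {s, sr^2, ...} of size 2, {sr, sr^3, ...} of size 2.
Character table:
  irrep \ class              {e} (size 1)  {r^2} (size 1)  {r^1, r^3} (size 2)  {s, sr^2, ...} (size 2)  {sr, sr^3, ...} (size 2)
  chi_1 (triv)               1             1               1                    1                        1                       
  chi_2 (sign: r->1, s->-1)  1             1               1                    -1                       -1                      
  chi_3 (r->-1, s->1)        1             1               -1                   1                        -1                      
  chi_4 (r->-1, s->-1)       1             1               -1                   -1                       1                       
  chi_5 (2d, j=1)            2             -2              0                    0                        0                       

Spot check: chi_4 (r->-1, s->-1) on {e} = 1.

Details: D_4 has order 2*4 = 8 with 5 conjugacy classes, hence 5 irreducibles. Sum of squared dims 1 + 1 + 1 + 1 + 4 = 8 = |G|. Linear characters come from the abelianisation; the 2-dimensional irreps have character r^k -> 2*cos(2*pi*j*k/4), reflections -> 0.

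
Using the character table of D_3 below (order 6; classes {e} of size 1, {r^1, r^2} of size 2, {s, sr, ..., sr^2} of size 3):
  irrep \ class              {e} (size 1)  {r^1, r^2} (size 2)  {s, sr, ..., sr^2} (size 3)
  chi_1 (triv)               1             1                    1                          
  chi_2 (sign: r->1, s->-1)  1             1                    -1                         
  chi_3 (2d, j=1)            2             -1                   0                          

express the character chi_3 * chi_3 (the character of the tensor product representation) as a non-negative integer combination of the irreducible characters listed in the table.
chi_3 tensor chi_3 = chi_1 + chi_2 + chi_3 (all other irreducibles have multiplicity 0).

Why: The character of a tensor product is the pointwise product (chi_3 * chi_3)(C) = chi_3(C) * chi_3(C):
  {e}: (2)*(2), {r^1, r^2}: (-1)*(-1), {s, sr, ..., sr^2}: (0)*(0)
so (chi_3 * chi_3) takes values
  {e} -> 4, {r^1, r^2} -> 1, {s, sr, ..., sr^2} -> 0.
Now take the inner product of this character with each irreducible chi from the table, <chi_3*chi_3, chi> = (1/6) sum_C |C| (chi_3*chi_3)(C) conj(chi(C)):
  <chi_3*chi_3, chi_1> = (1/6)[1*(4)*conj(1) + 2*(1)*conj(1) + 3*(0)*conj(1)]
      = (1/6)[(4) + (2) + (0)] = 6/6 = 1
  <chi_3*chi_3, chi_2> = (1/6)[1*(4)*conj(1) + 2*(1)*conj(1) + 3*(0)*conj(-1)]
      = (1/6)[(4) + (2) + (0)] = 6/6 = 1
  <chi_3*chi_3, chi_3> = (1/6)[1*(4)*conj(2) + 2*(1)*conj(-1) + 3*(0)*conj(0)]
      = (1/6)[(8) + (-2) + (0)] = 6/6 = 1
Hence the multiplicities are chi_1: 1, chi_2: 1, chi_3: 1. Dimension check: dim(chi_3)*dim(chi_3) = 2*2 = 4 and sum (mult * dim) = 1*1 + 1*1 + 1*2 = 4.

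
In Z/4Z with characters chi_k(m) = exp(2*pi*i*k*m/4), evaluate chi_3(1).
chi_3(1) = zeta_4^3 = -I

Why: chi_3(1) = zeta_4^(3*1) = zeta_4^3. Since zeta_4^4 = 1, this equals zeta_4^3 = exp(2*pi*i*3/4) = -I.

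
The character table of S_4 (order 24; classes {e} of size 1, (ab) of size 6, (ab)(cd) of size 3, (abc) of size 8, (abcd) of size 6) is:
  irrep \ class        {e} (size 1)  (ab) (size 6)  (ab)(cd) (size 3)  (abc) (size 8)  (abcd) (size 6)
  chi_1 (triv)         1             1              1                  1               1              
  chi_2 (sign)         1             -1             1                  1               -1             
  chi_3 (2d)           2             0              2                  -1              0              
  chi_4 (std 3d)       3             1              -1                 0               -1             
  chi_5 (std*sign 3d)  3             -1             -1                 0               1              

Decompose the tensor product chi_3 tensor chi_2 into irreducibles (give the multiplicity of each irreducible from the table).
chi_3 tensor chi_2 = chi_3 (all other irreducibles have multiplicity 0).

Solution. The character of a tensor product is the pointwise product (chi_3 * chi_2)(C) = chi_3(C) * chi_2(C):
  {e}: (2)*(1), (ab): (0)*(-1), (ab)(cd): (2)*(1), (abc): (-1)*(1), (abcd): (0)*(-1)
so (chi_3 * chi_2) takes values
  {e} -> 2, (ab) -> 0, (ab)(cd) -> 2, (abc) -> -1, (abcd) -> 0.
Now take the inner product of this character with each irreducible chi from the table, <chi_3*chi_2, chi> = (1/24) sum_C |C| (chi_3*chi_2)(C) conj(chi(C)):
  <chi_3*chi_2, chi_1> = (1/24)[1*(2)*conj(1) + 6*(0)*conj(1) + 3*(2)*conj(1) + 8*(-1)*conj(1) + 6*(0)*conj(1)]
      = (1/24)[(2) + (0) + (6) + (-8) + (0)] = 0/24 = 0
  <chi_3*chi_2, chi_2> = (1/24)[1*(2)*conj(1) + 6*(0)*conj(-1) + 3*(2)*conj(1) + 8*(-1)*conj(1) + 6*(0)*conj(-1)]
      = (1/24)[(2) + (0) + (6) + (-8) + (0)] = 0/24 = 0
  <chi_3*chi_2, chi_3> = (1/24)[1*(2)*conj(2) + 6*(0)*conj(0) + 3*(2)*conj(2) + 8*(-1)*conj(-1) + 6*(0)*conj(0)]
      = (1/24)[(4) + (0) + (12) + (8) + (0)] = 24/24 = 1
  <chi_3*chi_2, chi_4> = (1/24)[1*(2)*conj(3) + 6*(0)*conj(1) + 3*(2)*conj(-1) + 8*(-1)*conj(0) + 6*(0)*conj(-1)]
      = (1/24)[(6) + (0) + (-6) + (0) + (0)] = 0/24 = 0
  <chi_3*chi_2, chi_5> = (1/24)[1*(2)*conj(3) + 6*(0)*conj(-1) + 3*(2)*conj(-1) + 8*(-1)*conj(0) + 6*(0)*conj(1)]
      = (1/24)[(6) + (0) + (-6) + (0) + (0)] = 0/24 = 0
Hence the multiplicities are chi_3: 1. Dimension check: dim(chi_3)*dim(chi_2) = 2*1 = 2 and sum (mult * dim) = 1*2 = 2.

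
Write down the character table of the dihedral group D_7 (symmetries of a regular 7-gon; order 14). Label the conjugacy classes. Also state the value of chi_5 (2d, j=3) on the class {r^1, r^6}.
Conjugacy classes: {e} of size 1, {r^1, r^6} of size 2, {r^2, r^5} of size 2, {r^3, r^4} of size 2, {s, sr, ..., sr^6} of size 7.
Character table:
  irrep \ class              {e} (size 1)  {r^1, r^6} (size 2)  {r^2, r^5} (size 2)  {r^3, r^4} (size 2)  {s, sr, ..., sr^6} (size 7)
  chi_1 (triv)               1             1                    1                    1                    1                          
  chi_2 (sign: r->1, s->-1)  1             1                    1                    1                    -1                         
  chi_3 (2d, j=1)            2             2*cos(2*pi/7)        -2*cos(3*pi/7)       -2*cos(pi/7)         0                          
  chi_4 (2d, j=2)            2             -2*cos(3*pi/7)       -2*cos(pi/7)         2*cos(2*pi/7)        0                          
  chi_5 (2d, j=3)            2             -2*cos(pi/7)         2*cos(2*pi/7)        -2*cos(3*pi/7)       0                          

Spot check: chi_5 (2d, j=3) on {r^1, r^6} = -2*cos(pi/7).

Explanation: D_7 has order 2*7 = 14 with 5 conjugacy classes, hence 5 irreducibles. Sum of squared dims 1 + 1 + 4 + 4 + 4 = 14 = |G|. Linear characters come from the abelianisation; the 2-dimensional irreps have character r^k -> 2*cos(2*pi*j*k/7), reflections -> 0.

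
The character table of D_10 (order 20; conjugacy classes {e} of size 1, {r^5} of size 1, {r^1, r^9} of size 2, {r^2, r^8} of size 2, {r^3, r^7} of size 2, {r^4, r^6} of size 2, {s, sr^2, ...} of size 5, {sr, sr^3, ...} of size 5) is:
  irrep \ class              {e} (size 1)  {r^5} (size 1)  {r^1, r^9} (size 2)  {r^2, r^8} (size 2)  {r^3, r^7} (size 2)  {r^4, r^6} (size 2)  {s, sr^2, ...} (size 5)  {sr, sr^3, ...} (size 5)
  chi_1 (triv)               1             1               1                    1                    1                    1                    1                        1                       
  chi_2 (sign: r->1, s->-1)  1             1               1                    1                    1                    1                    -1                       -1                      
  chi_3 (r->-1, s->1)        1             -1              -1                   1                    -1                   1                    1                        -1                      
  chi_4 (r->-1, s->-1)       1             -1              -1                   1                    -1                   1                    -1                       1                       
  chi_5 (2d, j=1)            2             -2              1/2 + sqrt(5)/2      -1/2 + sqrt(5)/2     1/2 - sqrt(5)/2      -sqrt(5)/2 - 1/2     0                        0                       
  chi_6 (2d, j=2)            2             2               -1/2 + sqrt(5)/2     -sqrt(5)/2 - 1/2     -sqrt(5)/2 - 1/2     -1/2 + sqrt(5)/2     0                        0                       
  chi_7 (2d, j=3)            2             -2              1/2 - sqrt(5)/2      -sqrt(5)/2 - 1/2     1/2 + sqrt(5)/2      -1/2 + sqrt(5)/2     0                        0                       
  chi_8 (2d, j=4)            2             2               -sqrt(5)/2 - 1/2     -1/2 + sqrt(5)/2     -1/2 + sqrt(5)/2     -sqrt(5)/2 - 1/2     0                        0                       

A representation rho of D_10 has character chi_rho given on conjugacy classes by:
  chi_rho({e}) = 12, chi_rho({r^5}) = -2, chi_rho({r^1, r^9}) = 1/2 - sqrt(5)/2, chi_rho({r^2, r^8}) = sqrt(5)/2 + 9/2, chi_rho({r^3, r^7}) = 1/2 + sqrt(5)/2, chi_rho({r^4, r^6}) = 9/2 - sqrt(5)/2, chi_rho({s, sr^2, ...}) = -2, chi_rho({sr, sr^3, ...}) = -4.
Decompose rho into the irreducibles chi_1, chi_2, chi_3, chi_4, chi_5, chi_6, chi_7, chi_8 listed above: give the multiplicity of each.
Multiplicities: chi_1: 0, chi_2: 3, chi_3: 2, chi_4: 1, chi_5: 1, chi_6: 0, chi_7: 1, chi_8: 1.

Derivation: Use <chi_rho, chi> = (1/|G|) sum_C |C| * chi_rho(C) * conj(chi(C)) with |G| = 20 for each irreducible chi in the table:
  <chi_rho, chi_1> = (1/20)[1*(12)*conj(1) + 1*(-2)*conj(1) + 2*(1/2 - sqrt(5)/2)*conj(1) + 2*(sqrt(5)/2 + 9/2)*conj(1) + 2*(1/2 + sqrt(5)/2)*conj(1) + 2*(9/2 - sqrt(5)/2)*conj(1) + 5*(-2)*conj(1) + 5*(-4)*conj(1)]
      = (1/20)[(12) + (-2) + (1 - sqrt(5)) + (sqrt(5) + 9) + (1 + sqrt(5)) + (9 - sqrt(5)) + (-10) + (-20)] = 0/20 = 0
  <chi_rho, chi_2> = (1/20)[1*(12)*conj(1) + 1*(-2)*conj(1) + 2*(1/2 - sqrt(5)/2)*conj(1) + 2*(sqrt(5)/2 + 9/2)*conj(1) + 2*(1/2 + sqrt(5)/2)*conj(1) + 2*(9/2 - sqrt(5)/2)*conj(1) + 5*(-2)*conj(-1) + 5*(-4)*conj(-1)]
      = (1/20)[(12) + (-2) + (1 - sqrt(5)) + (sqrt(5) + 9) + (1 + sqrt(5)) + (9 - sqrt(5)) + (10) + (20)] = 60/20 = 3
  <chi_rho, chi_3> = (1/20)[1*(12)*conj(1) + 1*(-2)*conj(-1) + 2*(1/2 - sqrt(5)/2)*conj(-1) + 2*(sqrt(5)/2 + 9/2)*conj(1) + 2*(1/2 + sqrt(5)/2)*conj(-1) + 2*(9/2 - sqrt(5)/2)*conj(1) + 5*(-2)*conj(1) + 5*(-4)*conj(-1)]
      = (1/20)[(12) + (2) + (-1 + sqrt(5)) + (sqrt(5) + 9) + (-sqrt(5) - 1) + (9 - sqrt(5)) + (-10) + (20)] = 40/20 = 2
  <chi_rho, chi_4> = (1/20)[1*(12)*conj(1) + 1*(-2)*conj(-1) + 2*(1/2 - sqrt(5)/2)*conj(-1) + 2*(sqrt(5)/2 + 9/2)*conj(1) + 2*(1/2 + sqrt(5)/2)*conj(-1) + 2*(9/2 - sqrt(5)/2)*conj(1) + 5*(-2)*conj(-1) + 5*(-4)*conj(1)]
      = (1/20)[(12) + (2) + (-1 + sqrt(5)) + (sqrt(5) + 9) + (-sqrt(5) - 1) + (9 - sqrt(5)) + (10) + (-20)] = 20/20 = 1
  <chi_rho, chi_5> = (1/20)[1*(12)*conj(2) + 1*(-2)*conj(-2) + 2*(1/2 - sqrt(5)/2)*conj(1/2 + sqrt(5)/2) + 2*(sqrt(5)/2 + 9/2)*conj(-1/2 + sqrt(5)/2) + 2*(1/2 + sqrt(5)/2)*conj(1/2 - sqrt(5)/2) + 2*(9/2 - sqrt(5)/2)*conj(-sqrt(5)/2 - 1/2) + 5*(-2)*conj(0) + 5*(-4)*conj(0)]
      = (1/20)[(24) + (4) + (-2) + (-2 + 4*sqrt(5)) + (-2) + (-4*sqrt(5) - 2) + (0) + (0)] = 20/20 = 1
  <chi_rho, chi_6> = (1/20)[1*(12)*conj(2) + 1*(-2)*conj(2) + 2*(1/2 - sqrt(5)/2)*conj(-1/2 + sqrt(5)/2) + 2*(sqrt(5)/2 + 9/2)*conj(-sqrt(5)/2 - 1/2) + 2*(1/2 + sqrt(5)/2)*conj(-sqrt(5)/2 - 1/2) + 2*(9/2 - sqrt(5)/2)*conj(-1/2 + sqrt(5)/2) + 5*(-2)*conj(0) + 5*(-4)*conj(0)]
      = (1/20)[(24) + (-4) + (-3 + sqrt(5)) + (-5*sqrt(5) - 7) + (-3 - sqrt(5)) + (-7 + 5*sqrt(5)) + (0) + (0)] = 0/20 = 0
  <chi_rho, chi_7> = (1/20)[1*(12)*conj(2) + 1*(-2)*conj(-2) + 2*(1/2 - sqrt(5)/2)*conj(1/2 - sqrt(5)/2) + 2*(sqrt(5)/2 + 9/2)*conj(-sqrt(5)/2 - 1/2) + 2*(1/2 + sqrt(5)/2)*conj(1/2 + sqrt(5)/2) + 2*(9/2 - sqrt(5)/2)*conj(-1/2 + sqrt(5)/2) + 5*(-2)*conj(0) + 5*(-4)*conj(0)]
      = (1/20)[(24) + (4) + (3 - sqrt(5)) + (-5*sqrt(5) - 7) + (sqrt(5) + 3) + (-7 + 5*sqrt(5)) + (0) + (0)] = 20/20 = 1
  <chi_rho, chi_8> = (1/20)[1*(12)*conj(2) + 1*(-2)*conj(2) + 2*(1/2 - sqrt(5)/2)*conj(-sqrt(5)/2 - 1/2) + 2*(sqrt(5)/2 + 9/2)*conj(-1/2 + sqrt(5)/2) + 2*(1/2 + sqrt(5)/2)*conj(-1/2 + sqrt(5)/2) + 2*(9/2 - sqrt(5)/2)*conj(-sqrt(5)/2 - 1/2) + 5*(-2)*conj(0) + 5*(-4)*conj(0)]
      = (1/20)[(24) + (-4) + (2) + (-2 + 4*sqrt(5)) + (2) + (-4*sqrt(5) - 2) + (0) + (0)] = 20/20 = 1
Dimension check: dim(rho) = sum (mult * dim) = 0*1 + 3*1 + 2*1 + 1*1 + 1*2 + 0*2 + 1*2 + 1*2 = 12 = chi_rho(e) = 12.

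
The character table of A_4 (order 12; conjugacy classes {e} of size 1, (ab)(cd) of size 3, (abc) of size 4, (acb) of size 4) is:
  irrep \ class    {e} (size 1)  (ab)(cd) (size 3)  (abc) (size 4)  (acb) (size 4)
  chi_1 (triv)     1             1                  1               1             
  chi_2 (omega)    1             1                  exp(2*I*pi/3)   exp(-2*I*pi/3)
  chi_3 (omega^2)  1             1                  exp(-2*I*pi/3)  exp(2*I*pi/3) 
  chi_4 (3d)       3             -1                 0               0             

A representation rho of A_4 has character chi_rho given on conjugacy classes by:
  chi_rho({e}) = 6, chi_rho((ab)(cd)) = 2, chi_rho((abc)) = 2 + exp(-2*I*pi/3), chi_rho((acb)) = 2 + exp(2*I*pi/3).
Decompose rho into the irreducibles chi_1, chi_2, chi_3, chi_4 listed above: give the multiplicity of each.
Multiplicities: chi_1: 2, chi_2: 0, chi_3: 1, chi_4: 1.

Solution. Use <chi_rho, chi> = (1/|G|) sum_C |C| * chi_rho(C) * conj(chi(C)) with |G| = 12 for each irreducible chi in the table:
  <chi_rho, chi_1> = (1/12)[1*(6)*conj(1) + 3*(2)*conj(1) + 4*(2 + exp(-2*I*pi/3))*conj(1) + 4*(2 + exp(2*I*pi/3))*conj(1)]
      = (1/12)[(6) + (6) + (8 + 4*exp(-2*I*pi/3)) + (8 + 4*exp(2*I*pi/3))] = 24/12 = 2
  <chi_rho, chi_2> = (1/12)[1*(6)*conj(1) + 3*(2)*conj(1) + 4*(2 + exp(-2*I*pi/3))*conj(exp(2*I*pi/3)) + 4*(2 + exp(2*I*pi/3))*conj(exp(-2*I*pi/3))]
      = (1/12)[(6) + (6) + (8*exp(-2*I*pi/3) + 4*exp(2*I*pi/3)) + (4*exp(-2*I*pi/3) + 8*exp(2*I*pi/3))] = 0/12 = 0
  <chi_rho, chi_3> = (1/12)[1*(6)*conj(1) + 3*(2)*conj(1) + 4*(2 + exp(-2*I*pi/3))*conj(exp(-2*I*pi/3)) + 4*(2 + exp(2*I*pi/3))*conj(exp(2*I*pi/3))]
      = (1/12)[(6) + (6) + (4 + 8*exp(2*I*pi/3)) + (4 + 8*exp(-2*I*pi/3))] = 12/12 = 1
  <chi_rho, chi_4> = (1/12)[1*(6)*conj(3) + 3*(2)*conj(-1) + 4*(2 + exp(-2*I*pi/3))*conj(0) + 4*(2 + exp(2*I*pi/3))*conj(0)]
      = (1/12)[(18) + (-6) + (0) + (0)] = 12/12 = 1
(Exp terms are combined using exp(i*s)*conj(exp(i*t)) = exp(i*(s-t)), and sums of them are collapsed using the identity that for every m > 1 the m distinct m-th roots of unity sum to 0, e.g. 1 + exp(2*I*pi/3) + exp(-2*I*pi/3) = 0.)
Dimension check: dim(rho) = sum (mult * dim) = 2*1 + 0*1 + 1*1 + 1*3 = 6 = chi_rho(e) = 6.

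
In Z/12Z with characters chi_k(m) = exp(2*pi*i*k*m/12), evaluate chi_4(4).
chi_4(4) = zeta_12^16 = exp(2*I*pi/3)

Reasoning: chi_4(4) = zeta_12^(4*4) = zeta_12^16. Since zeta_12^12 = 1, this equals zeta_12^4 = exp(2*pi*i*4/12) = exp(2*I*pi/3).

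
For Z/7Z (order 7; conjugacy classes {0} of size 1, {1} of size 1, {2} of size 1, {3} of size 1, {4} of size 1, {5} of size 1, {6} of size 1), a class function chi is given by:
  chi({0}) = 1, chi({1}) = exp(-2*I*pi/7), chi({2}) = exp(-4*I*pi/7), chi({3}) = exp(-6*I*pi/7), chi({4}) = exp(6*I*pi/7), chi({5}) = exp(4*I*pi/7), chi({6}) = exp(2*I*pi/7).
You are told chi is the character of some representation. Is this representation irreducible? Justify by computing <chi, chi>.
Irreducible: <chi, chi> = 1.

<chi, chi> = (1/|G|) sum_C |C| * |chi(C)|^2 = (1/7)[1*|1|^2 + 1*|exp(-2*I*pi/7)|^2 + 1*|exp(-4*I*pi/7)|^2 + 1*|exp(-6*I*pi/7)|^2 + 1*|exp(6*I*pi/7)|^2 + 1*|exp(4*I*pi/7)|^2 + 1*|exp(2*I*pi/7)|^2]
  = (1/7)[(1) + (1) + (1) + (1) + (1) + (1) + (1)] = 7/7 = 1.
(Exp terms are combined using exp(i*s)*conj(exp(i*t)) = exp(i*(s-t)), and sums of them are collapsed using the identity that for every m > 1 the m distinct m-th roots of unity sum to 0, e.g. 1 + exp(2*I*pi/3) + exp(-2*I*pi/3) = 0.)
A character is irreducible iff <chi, chi> = 1, so this representation is irreducible.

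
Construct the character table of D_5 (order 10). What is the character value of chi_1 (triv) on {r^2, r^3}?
Conjugacy classes: {e} of size 1, {r^1, r^4} of size 2, {r^2, r^3} of size 2, {s, sr, ..., sr^4} of size 5.
Character table:
  irrep \ class              {e} (size 1)  {r^1, r^4} (size 2)  {r^2, r^3} (size 2)  {s, sr, ..., sr^4} (size 5)
  chi_1 (triv)               1             1                    1                    1                          
  chi_2 (sign: r->1, s->-1)  1             1                    1                    -1                         
  chi_3 (2d, j=1)            2             -1/2 + sqrt(5)/2     -sqrt(5)/2 - 1/2     0                          
  chi_4 (2d, j=2)            2             -sqrt(5)/2 - 1/2     -1/2 + sqrt(5)/2     0                          

Spot check: chi_1 (triv) on {r^2, r^3} = 1.

Details: D_5 has order 2*5 = 10 with 4 conjugacy classes, hence 4 irreducibles. Sum of squared dims 1 + 1 + 4 + 4 = 10 = |G|. Linear characters come from the abelianisation; the 2-dimensional irreps have character r^k -> 2*cos(2*pi*j*k/5), reflections -> 0.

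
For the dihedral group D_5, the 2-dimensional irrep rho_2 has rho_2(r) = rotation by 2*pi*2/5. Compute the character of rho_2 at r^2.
chi_{rho_2}(r^2) = 2*cos(2*pi*2*2/5) = -1/2 + sqrt(5)/2

Details: rho_2(r^2) is rotation by angle 2*pi*2*2/5, whose trace is 2*cos(2*pi*2*2/5) = -1/2 + sqrt(5)/2.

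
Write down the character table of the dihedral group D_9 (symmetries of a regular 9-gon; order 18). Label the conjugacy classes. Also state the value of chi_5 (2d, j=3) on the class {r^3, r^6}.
Conjugacy classes: {e} of size 1, {r^1, r^8} of size 2, {r^2, r^7} of size 2, {r^3, r^6} of size 2, {r^4, r^5} of size 2, {s, sr, ..., sr^8} of size 9.
Character table:
  irrep \ class              {e} (size 1)  {r^1, r^8} (size 2)  {r^2, r^7} (size 2)  {r^3, r^6} (size 2)  {r^4, r^5} (size 2)  {s, sr, ..., sr^8} (size 9)
  chi_1 (triv)               1             1                    1                    1                    1                    1                          
  chi_2 (sign: r->1, s->-1)  1             1                    1                    1                    1                    -1                         
  chi_3 (2d, j=1)            2             2*cos(2*pi/9)        2*cos(4*pi/9)        -1                   -2*cos(pi/9)         0                          
  chi_4 (2d, j=2)            2             2*cos(4*pi/9)        -2*cos(pi/9)         -1                   2*cos(2*pi/9)        0                          
  chi_5 (2d, j=3)            2             -1                   -1                   2                    -1                   0                          
  chi_6 (2d, j=4)            2             -2*cos(pi/9)         2*cos(2*pi/9)        -1                   2*cos(4*pi/9)        0                          

Spot check: chi_5 (2d, j=3) on {r^3, r^6} = 2.

Proof sketch: D_9 has order 2*9 = 18 with 6 conjugacy classes, hence 6 irreducibles. Sum of squared dims 1 + 1 + 4 + 4 + 4 + 4 = 18 = |G|. Linear characters come from the abelianisation; the 2-dimensional irreps have character r^k -> 2*cos(2*pi*j*k/9), reflections -> 0.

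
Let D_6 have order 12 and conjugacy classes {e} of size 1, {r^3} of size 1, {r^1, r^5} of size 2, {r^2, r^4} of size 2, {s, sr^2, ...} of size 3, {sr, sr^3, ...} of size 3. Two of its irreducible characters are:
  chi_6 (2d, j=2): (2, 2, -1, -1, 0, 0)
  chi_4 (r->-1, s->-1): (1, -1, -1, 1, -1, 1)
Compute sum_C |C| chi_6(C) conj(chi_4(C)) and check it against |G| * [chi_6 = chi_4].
Sum = 0; so <chi_6, chi_4> = 0 (distinct irreducibles are orthogonal).

Compute term by term over conjugacy classes (|C| * chi_6(C) * conj(chi_4(C))):
  1*(2)*conj(1) + 1*(2)*conj(-1) + 2*(-1)*conj(-1) + 2*(-1)*conj(1) + 3*(0)*conj(-1) + 3*(0)*conj(1)
  = (2) + (-2) + (2) + (-2) + (0) + (0)
  = 0.
Dividing by |G| = 12 gives 0/12 = 0, matching the row-orthogonality relation <chi_6, chi_4> = [chi_6 = chi_4].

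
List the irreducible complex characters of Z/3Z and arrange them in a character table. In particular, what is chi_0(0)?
Character table of Z/3Z (irreps indexed chi_0,...,chi_2 with chi_k(m) = zeta_3^(k*m), zeta_3 = exp(2*pi*i/3)):
  irrep \ class  {0} (size 1)  {1} (size 1)    {2} (size 1)  
  chi_0          1             1               1             
  chi_1          1             exp(2*I*pi/3)   exp(-2*I*pi/3)
  chi_2          1             exp(-2*I*pi/3)  exp(2*I*pi/3) 

Spot check: chi_0(0) = zeta_3^(0*0) = zeta_3^0 = 1.

Why: Z/3Z is abelian, so all 3 irreducible complex representations are 1-dimensional. They are given by chi_k(m) = zeta_3^(k*m) for k = 0,...,2. Row orthogonality: sum_m chi_k(m) conj(chi_l(m)) = 3 * [k = l].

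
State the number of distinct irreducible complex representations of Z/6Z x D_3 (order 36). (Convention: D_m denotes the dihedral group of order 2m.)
18

Derivation: The number of irreducible complex representations of a finite group equals its number of conjugacy classes. For a direct product, #classes(G x H) = #classes(G) * #classes(H). Z/6Z has 6 classes (abelian), D_3 has 3 classes, so 6 * 3 = 18, so Z/6Z x D_3 (order 36) has exactly 18 irreducible complex representations.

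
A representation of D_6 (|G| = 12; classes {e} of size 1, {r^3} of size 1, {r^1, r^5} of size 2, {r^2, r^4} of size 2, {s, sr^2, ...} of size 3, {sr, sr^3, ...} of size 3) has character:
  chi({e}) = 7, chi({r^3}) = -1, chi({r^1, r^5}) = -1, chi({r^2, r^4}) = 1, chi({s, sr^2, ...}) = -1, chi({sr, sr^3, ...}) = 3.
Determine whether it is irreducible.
Not irreducible (reducible): <chi, chi> = 7 > 1.

Working: <chi, chi> = (1/|G|) sum_C |C| * |chi(C)|^2 = (1/12)[1*|7|^2 + 1*|-1|^2 + 2*|-1|^2 + 2*|1|^2 + 3*|-1|^2 + 3*|3|^2]
  = (1/12)[(49) + (1) + (2) + (2) + (3) + (27)] = 84/12 = 7.
A character is irreducible iff <chi, chi> = 1, so this representation is reducible.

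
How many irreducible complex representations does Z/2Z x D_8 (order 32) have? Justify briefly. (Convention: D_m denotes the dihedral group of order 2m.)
14

Derivation: The number of irreducible complex representations of a finite group equals its number of conjugacy classes. For a direct product, #classes(G x H) = #classes(G) * #classes(H). Z/2Z has 2 classes (abelian), D_8 has 7 classes, so 2 * 7 = 14, so Z/2Z x D_8 (order 32) has exactly 14 irreducible complex representations.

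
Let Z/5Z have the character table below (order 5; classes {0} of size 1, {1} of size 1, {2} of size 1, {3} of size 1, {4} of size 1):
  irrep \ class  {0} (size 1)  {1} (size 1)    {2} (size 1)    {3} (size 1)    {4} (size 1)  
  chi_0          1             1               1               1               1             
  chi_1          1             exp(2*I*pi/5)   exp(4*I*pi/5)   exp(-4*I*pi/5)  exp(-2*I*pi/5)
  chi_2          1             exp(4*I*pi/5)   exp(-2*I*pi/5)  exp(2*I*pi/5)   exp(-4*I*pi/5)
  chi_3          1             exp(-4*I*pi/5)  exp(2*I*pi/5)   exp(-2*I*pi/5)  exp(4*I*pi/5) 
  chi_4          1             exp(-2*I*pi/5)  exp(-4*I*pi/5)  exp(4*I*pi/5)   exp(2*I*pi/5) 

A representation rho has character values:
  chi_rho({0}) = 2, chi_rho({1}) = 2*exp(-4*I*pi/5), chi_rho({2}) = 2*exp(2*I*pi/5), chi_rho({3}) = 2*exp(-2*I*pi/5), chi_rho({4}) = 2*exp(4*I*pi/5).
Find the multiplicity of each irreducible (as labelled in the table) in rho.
Multiplicities: chi_0: 0, chi_1: 0, chi_2: 0, chi_3: 2, chi_4: 0.

Derivation: Use <chi_rho, chi> = (1/|G|) sum_C |C| * chi_rho(C) * conj(chi(C)) with |G| = 5 for each irreducible chi in the table:
  <chi_rho, chi_0> = (1/5)[1*(2)*conj(1) + 1*(2*exp(-4*I*pi/5))*conj(1) + 1*(2*exp(2*I*pi/5))*conj(1) + 1*(2*exp(-2*I*pi/5))*conj(1) + 1*(2*exp(4*I*pi/5))*conj(1)]
      = (1/5)[(2) + (2*exp(-4*I*pi/5)) + (2*exp(2*I*pi/5)) + (2*exp(-2*I*pi/5)) + (2*exp(4*I*pi/5))] = 0/5 = 0
  <chi_rho, chi_1> = (1/5)[1*(2)*conj(1) + 1*(2*exp(-4*I*pi/5))*conj(exp(2*I*pi/5)) + 1*(2*exp(2*I*pi/5))*conj(exp(4*I*pi/5)) + 1*(2*exp(-2*I*pi/5))*conj(exp(-4*I*pi/5)) + 1*(2*exp(4*I*pi/5))*conj(exp(-2*I*pi/5))]
      = (1/5)[(2) + (2*exp(4*I*pi/5)) + (2*exp(-2*I*pi/5)) + (2*exp(2*I*pi/5)) + (2*exp(-4*I*pi/5))] = 0/5 = 0
  <chi_rho, chi_2> = (1/5)[1*(2)*conj(1) + 1*(2*exp(-4*I*pi/5))*conj(exp(4*I*pi/5)) + 1*(2*exp(2*I*pi/5))*conj(exp(-2*I*pi/5)) + 1*(2*exp(-2*I*pi/5))*conj(exp(2*I*pi/5)) + 1*(2*exp(4*I*pi/5))*conj(exp(-4*I*pi/5))]
      = (1/5)[(2) + (2*exp(2*I*pi/5)) + (2*exp(4*I*pi/5)) + (2*exp(-4*I*pi/5)) + (2*exp(-2*I*pi/5))] = 0/5 = 0
  <chi_rho, chi_3> = (1/5)[1*(2)*conj(1) + 1*(2*exp(-4*I*pi/5))*conj(exp(-4*I*pi/5)) + 1*(2*exp(2*I*pi/5))*conj(exp(2*I*pi/5)) + 1*(2*exp(-2*I*pi/5))*conj(exp(-2*I*pi/5)) + 1*(2*exp(4*I*pi/5))*conj(exp(4*I*pi/5))]
      = (1/5)[(2) + (2) + (2) + (2) + (2)] = 10/5 = 2
  <chi_rho, chi_4> = (1/5)[1*(2)*conj(1) + 1*(2*exp(-4*I*pi/5))*conj(exp(-2*I*pi/5)) + 1*(2*exp(2*I*pi/5))*conj(exp(-4*I*pi/5)) + 1*(2*exp(-2*I*pi/5))*conj(exp(4*I*pi/5)) + 1*(2*exp(4*I*pi/5))*conj(exp(2*I*pi/5))]
      = (1/5)[(2) + (2*exp(-2*I*pi/5)) + (2*exp(-4*I*pi/5)) + (2*exp(4*I*pi/5)) + (2*exp(2*I*pi/5))] = 0/5 = 0
(Exp terms are combined using exp(i*s)*conj(exp(i*t)) = exp(i*(s-t)), and sums of them are collapsed using the identity that for every m > 1 the m distinct m-th roots of unity sum to 0, e.g. 1 + exp(2*I*pi/3) + exp(-2*I*pi/3) = 0.)
Dimension check: dim(rho) = sum (mult * dim) = 0*1 + 0*1 + 0*1 + 2*1 + 0*1 = 2 = chi_rho(e) = 2.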